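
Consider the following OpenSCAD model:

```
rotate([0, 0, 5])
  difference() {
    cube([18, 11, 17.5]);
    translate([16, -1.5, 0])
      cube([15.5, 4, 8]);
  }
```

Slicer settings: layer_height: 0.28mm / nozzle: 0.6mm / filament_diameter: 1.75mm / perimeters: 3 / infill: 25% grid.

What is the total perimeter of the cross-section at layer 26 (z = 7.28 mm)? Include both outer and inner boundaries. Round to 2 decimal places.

58.00 mm

At z = 7.28 mm: the cube is present — its section is the full 18×11 rectangle (perimeter 58.00 mm); the cube at (16, -1.5) (footprint 15.5×4) is included at this height (perimeter 39.00 mm); Taking the first minus the rest: starting from the 18×11 cube, the 15.5×4 cube at (16, -1.5) partially overlaps it — only the 5.00 mm² overlap (of its 62.00 mm²) is removed, clipping the outline — boundary = 58.00 mm; (whole slice rotated 5° about Z — lengths, areas and connectivity unchanged). Overall, the cross-section is a single solid region. Total boundary length (outer) = 58.00 mm.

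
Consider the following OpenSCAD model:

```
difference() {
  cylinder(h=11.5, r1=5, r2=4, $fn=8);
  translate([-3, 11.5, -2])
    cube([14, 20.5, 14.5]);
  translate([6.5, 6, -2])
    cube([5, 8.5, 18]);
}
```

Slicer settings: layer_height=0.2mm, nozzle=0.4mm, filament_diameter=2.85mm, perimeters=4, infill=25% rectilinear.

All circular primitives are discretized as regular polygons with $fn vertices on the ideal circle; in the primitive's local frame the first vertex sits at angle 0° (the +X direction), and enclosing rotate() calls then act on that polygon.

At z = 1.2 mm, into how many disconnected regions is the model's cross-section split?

1

At z = 1.2 mm: the cone contributes a regular 8-gon of circumradius 4.896 (interpolated between r1=5 and r2=4 at t=0.104); the 14×20.5 cube at (-3, 11.5) contributes its full rectangle; the cube at (6.5, 6) (footprint 5×8.5) is included at this height; Taking the first minus the rest: starting from the cone, the 14×20.5 cube at (-3, 11.5) misses the remaining region (no effect); the 5×8.5 cube at (6.5, 6) misses the remaining region (no effect) — 1 connected region. The result has 1 disconnected region.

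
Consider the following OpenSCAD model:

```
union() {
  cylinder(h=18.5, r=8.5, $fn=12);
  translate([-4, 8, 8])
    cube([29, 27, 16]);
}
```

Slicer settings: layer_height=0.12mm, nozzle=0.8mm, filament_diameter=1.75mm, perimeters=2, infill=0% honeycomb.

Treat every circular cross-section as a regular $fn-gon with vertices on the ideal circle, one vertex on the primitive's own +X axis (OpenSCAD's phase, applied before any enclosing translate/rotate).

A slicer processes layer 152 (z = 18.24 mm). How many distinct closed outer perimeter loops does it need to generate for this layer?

1

At z = 18.24 mm: the cylinder: section is a regular 12-gon, circumradius r=8.5; the cube at (-4, 8) is present — its section is the full 29×27 rectangle; Merging all regions: the regions partially overlap (shared area 0.93 mm²), so overlapping operands fuse into one piece — 1 connected region. The result has 1 disconnected region.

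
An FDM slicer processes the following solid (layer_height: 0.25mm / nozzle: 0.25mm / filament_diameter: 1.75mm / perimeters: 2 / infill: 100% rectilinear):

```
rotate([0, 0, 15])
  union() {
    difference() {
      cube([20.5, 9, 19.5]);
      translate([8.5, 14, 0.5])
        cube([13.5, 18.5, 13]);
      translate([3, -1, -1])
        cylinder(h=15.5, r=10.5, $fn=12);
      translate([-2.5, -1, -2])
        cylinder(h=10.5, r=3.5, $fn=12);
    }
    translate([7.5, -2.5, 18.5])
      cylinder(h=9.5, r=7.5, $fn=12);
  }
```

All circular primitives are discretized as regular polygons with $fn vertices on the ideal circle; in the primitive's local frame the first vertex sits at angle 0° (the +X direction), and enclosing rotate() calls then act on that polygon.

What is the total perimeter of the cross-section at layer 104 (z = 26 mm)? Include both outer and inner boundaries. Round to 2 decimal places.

At z = 26 mm: the cube is absent (z outside [0, 19.5]); the cube at (8.5, 14) is not intersected at this z (z outside [0.5, 13.5]); the cylinder at (3, -1) is not intersected at this z (z outside [-1, 14.5]); the cylinder at (-2.5, -1) does not reach this height (z outside [-2, 8.5]); Subtracting the remaining from the first: the first operand is absent here, so nothing remains; the cylinder at (7.5, -2.5): section is a regular 12-gon, circumradius r=7.5 (perimeter = 2·12·7.500·sin(180°/12) = 46.59 mm); Combining (union): only the r=7.5 cylinder at (7.5, -2.5) is present, so the union is just that shape — boundary = 46.59 mm; (rotated 15° about Z; rotation is an isometry so areas/perimeters/island counts are preserved). Overall, the cross-section is a single solid region. Total boundary length (outer) = 46.59 mm.

46.59 mm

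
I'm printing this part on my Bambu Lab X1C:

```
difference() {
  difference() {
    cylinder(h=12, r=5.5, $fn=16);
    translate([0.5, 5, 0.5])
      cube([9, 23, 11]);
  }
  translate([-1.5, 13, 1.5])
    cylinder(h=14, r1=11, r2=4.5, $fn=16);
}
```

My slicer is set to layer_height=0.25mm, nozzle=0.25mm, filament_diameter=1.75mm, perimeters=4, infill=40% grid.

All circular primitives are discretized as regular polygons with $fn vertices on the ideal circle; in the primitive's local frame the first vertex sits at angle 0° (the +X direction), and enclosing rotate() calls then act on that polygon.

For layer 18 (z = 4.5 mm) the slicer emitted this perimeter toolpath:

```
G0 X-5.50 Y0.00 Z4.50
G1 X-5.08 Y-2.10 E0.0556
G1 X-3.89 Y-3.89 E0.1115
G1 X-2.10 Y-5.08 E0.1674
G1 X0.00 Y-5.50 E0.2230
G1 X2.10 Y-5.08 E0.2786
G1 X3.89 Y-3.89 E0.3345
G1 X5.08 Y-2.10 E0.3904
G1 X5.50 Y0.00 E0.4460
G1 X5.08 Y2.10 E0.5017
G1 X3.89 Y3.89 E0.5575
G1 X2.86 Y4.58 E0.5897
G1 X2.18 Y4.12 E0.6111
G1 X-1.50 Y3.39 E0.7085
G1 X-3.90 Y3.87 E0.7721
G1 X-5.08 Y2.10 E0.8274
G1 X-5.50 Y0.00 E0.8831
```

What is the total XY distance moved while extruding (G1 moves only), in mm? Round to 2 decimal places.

33.98 mm

Sum the Euclidean lengths of each G1 segment: total = 33.98 mm.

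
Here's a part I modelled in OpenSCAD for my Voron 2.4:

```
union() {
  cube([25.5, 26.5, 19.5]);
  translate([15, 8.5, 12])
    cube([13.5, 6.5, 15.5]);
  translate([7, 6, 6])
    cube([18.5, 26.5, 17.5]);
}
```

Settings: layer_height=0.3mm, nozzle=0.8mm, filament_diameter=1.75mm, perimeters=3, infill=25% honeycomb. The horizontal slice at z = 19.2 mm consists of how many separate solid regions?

At z = 19.2 mm: the 25.5×26.5 cube contributes its full rectangle; the 13.5×6.5 cube at (15, 8.5) contributes its full rectangle; the cube at (7, 6) (footprint 18.5×26.5) is included at this height; Combining (union): the regions partially overlap (shared area 447.50 mm²), so overlapping operands fuse into one piece — 1 connected region. The result has 1 disconnected region.

1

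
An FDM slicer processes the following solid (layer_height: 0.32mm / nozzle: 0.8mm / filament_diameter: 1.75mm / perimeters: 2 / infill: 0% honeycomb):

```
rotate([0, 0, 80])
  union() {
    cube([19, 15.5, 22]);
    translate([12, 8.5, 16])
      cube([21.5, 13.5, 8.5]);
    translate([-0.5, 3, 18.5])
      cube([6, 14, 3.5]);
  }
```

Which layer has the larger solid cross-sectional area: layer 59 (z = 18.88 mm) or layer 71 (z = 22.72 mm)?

Layer 59 (z = 18.88): the 19×15.5 cube contributes its full rectangle (area 294.50 mm²); the 21.5×13.5 cube at (12, 8.5) contributes its full rectangle (area 290.25 mm²); the cube at (-0.5, 3) is present — its section is the full 6×14 rectangle (area 84.00 mm²); Merging all regions: the regions partially overlap — summed areas 668.75 mm² minus the doubly-counted overlap 117.75 mm² gives 551.00 mm² — area = 551.00 mm²; (whole slice rotated 80° about Z — lengths, areas and connectivity unchanged). So its area = 551.00 mm². Layer 71 (z = 22.72): the cube is absent (z outside [0, 22]); the cube at (12, 8.5) is present — its section is the full 21.5×13.5 rectangle (area 290.25 mm²); the cube at (-0.5, 3) is not intersected at this z (z outside [18.5, 22]); Combining (union): only the 21.5×13.5 cube at (12, 8.5) is present, so the union is just that shape — area = 290.25 mm²; (whole slice rotated 80° about Z — lengths, areas and connectivity unchanged). So its area = 290.25 mm². Layer 59 is larger (551.00 vs 290.25 mm²).

layer 59 (z = 18.88 mm)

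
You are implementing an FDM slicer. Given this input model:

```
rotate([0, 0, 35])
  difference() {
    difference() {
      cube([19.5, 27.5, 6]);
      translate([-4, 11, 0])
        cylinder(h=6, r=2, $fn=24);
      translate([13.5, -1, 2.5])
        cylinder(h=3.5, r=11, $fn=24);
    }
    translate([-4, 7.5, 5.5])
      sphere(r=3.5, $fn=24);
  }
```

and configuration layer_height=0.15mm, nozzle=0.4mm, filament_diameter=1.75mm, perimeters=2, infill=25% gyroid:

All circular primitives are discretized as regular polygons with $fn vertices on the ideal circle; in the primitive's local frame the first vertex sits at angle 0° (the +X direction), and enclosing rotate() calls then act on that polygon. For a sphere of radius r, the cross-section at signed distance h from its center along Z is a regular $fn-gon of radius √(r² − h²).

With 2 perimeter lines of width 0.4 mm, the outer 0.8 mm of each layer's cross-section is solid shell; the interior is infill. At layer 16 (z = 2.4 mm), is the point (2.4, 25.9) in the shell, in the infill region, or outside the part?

At z = 2.4 mm: the 19.5×27.5 cube contributes its full rectangle; the r=2 cylinder at (-4, 11) gives a regular 24-gon of circumradius 2 (constant along its height); the cylinder at (13.5, -1) is absent (z outside [2.5, 6]); Taking the first minus the rest: starting from the 19.5×27.5 cube, the r=2 cylinder at (-4, 11) misses the remaining region (no effect) — 1 connected region; the r=3.5 sphere at (-4, 7.5) contributes a regular 24-gon of circumradius √(3.5²−3.1²) = 1.625; After the difference (first − rest): starting from that combined region, the r=3.5 sphere at (-4, 7.5) misses the remaining region (no effect) — 1 connected region; (rotated 35° about Z; rotation is an isometry so areas/perimeters/island counts are preserved). Overall, the cross-section is a single solid region. Undo the 35° rotation: the query point maps to (16.822, 19.839) in the un-rotated model frame. The nearest boundary edge runs (19.50, 27.50)→(19.50, 0.00); distance from the point to it = 2.68 mm. The point is inside the cross-section and 2.68 mm from the nearest boundary — more than the 0.8 mm shell width (2 × 0.4), so it's in the infill interior.

infill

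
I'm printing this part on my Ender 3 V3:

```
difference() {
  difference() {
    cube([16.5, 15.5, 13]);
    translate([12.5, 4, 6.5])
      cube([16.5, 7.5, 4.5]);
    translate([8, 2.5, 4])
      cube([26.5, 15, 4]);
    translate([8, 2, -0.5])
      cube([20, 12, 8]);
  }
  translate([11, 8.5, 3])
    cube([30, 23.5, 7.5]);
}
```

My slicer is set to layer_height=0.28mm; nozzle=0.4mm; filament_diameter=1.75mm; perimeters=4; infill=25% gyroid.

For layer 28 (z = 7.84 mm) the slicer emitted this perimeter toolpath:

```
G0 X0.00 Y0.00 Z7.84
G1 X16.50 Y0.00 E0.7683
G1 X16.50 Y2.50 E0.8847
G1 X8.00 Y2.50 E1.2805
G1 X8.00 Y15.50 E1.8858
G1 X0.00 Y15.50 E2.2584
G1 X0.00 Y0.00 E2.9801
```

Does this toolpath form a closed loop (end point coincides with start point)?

yes

Start point (G0): (0.00, 0.00). End point (last G1): the path returns to the start — closed.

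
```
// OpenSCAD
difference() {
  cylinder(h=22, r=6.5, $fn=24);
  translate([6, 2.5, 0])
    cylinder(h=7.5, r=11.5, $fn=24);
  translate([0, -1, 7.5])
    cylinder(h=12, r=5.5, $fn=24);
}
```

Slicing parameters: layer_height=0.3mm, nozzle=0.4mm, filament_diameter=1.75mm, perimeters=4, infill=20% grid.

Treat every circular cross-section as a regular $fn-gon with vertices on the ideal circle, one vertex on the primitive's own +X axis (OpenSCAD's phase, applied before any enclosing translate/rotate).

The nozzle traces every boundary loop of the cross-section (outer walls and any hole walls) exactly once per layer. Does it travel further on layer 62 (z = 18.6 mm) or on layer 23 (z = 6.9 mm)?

Layer 62 (z = 18.6): the r=6.5 cylinder contributes a regular 24-gon of circumradius 6.5 (perimeter = 2·24·6.500·sin(180°/24) = 40.72 mm); the cylinder at (6, 2.5) is not intersected at this z (z outside [0, 7.5]); the r=5.5 cylinder at (0, -1) gives a regular 24-gon of circumradius 5.5 (constant along its height) (perimeter = 2·24·5.500·sin(180°/24) = 34.46 mm); Subtracting the remaining from the first: starting from the r=6.5 cylinder, the r=5.5 cylinder at (0, -1) lies inside it touching the edge (removes its full 93.95 mm²) — boundary = 74.84 mm. So its perimeter = 74.84 mm. Layer 23 (z = 6.9): the cylinder: section is a regular 24-gon, circumradius r=6.5 (perimeter = 2·24·6.500·sin(180°/24) = 40.72 mm); the cylinder at (6, 2.5): section is a regular 24-gon, circumradius r=11.5 (perimeter = 2·24·11.500·sin(180°/24) = 72.05 mm); the cylinder at (0, -1) is absent (z outside [7.5, 19.5]); After the difference (first − rest): starting from the r=6.5 cylinder, the r=11.5 cylinder at (6, 2.5) partially overlaps it — only the 119.28 mm² overlap (of its 410.75 mm²) is removed, clipping the outline — boundary = 24.10 mm. So its perimeter = 24.10 mm. Layer 62 is larger (74.84 vs 24.10 mm).

layer 62 (z = 18.6 mm)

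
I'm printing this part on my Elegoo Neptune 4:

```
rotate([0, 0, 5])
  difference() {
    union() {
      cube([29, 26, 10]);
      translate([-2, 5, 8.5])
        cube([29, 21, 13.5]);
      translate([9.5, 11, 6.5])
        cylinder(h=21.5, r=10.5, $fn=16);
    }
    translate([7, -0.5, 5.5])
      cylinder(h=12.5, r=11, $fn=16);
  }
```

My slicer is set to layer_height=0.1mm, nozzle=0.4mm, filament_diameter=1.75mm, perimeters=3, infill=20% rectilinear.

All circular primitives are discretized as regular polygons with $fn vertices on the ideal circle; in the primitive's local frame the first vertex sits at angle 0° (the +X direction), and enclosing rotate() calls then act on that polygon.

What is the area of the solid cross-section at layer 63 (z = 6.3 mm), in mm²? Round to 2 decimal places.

At z = 6.3 mm: the cube (footprint 29×26) is included at this height (area 754.00 mm²); the cube at (-2, 5) does not reach this height (z outside [8.5, 22]); the cylinder at (9.5, 11) does not reach this height (z outside [6.5, 28]); Merging all regions: only the 29×26 cube is present, so the union is just that shape — area = 754.00 mm²; the r=11 cylinder at (7, -0.5) contributes a regular 16-gon of circumradius 11 (area = (16/2)·11.000²·sin(360°/16) = 370.44 mm²); Subtracting the remaining from the first: starting from that combined region (754.00 mm²), the r=11 cylinder at (7, -0.5) partially overlaps it — only the 153.93 mm² overlap (of its 370.44 mm²) is removed, clipping the outline — area = 600.07 mm²; (rotated 5° about Z; rotation is an isometry so areas/perimeters/island counts are preserved). Overall, the cross-section is a single solid region. Net area = 600.07 mm².

600.07 mm²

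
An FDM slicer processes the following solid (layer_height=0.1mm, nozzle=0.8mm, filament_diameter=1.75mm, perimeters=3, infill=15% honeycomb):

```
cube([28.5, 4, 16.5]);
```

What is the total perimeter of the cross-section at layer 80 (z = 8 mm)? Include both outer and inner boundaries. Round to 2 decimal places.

65.00 mm

At z = 8 mm: the cube is present — its section is the full 28.5×4 rectangle (perimeter 65.00 mm). Overall, the cross-section is a single solid region. Total boundary length (outer) = 65.00 mm.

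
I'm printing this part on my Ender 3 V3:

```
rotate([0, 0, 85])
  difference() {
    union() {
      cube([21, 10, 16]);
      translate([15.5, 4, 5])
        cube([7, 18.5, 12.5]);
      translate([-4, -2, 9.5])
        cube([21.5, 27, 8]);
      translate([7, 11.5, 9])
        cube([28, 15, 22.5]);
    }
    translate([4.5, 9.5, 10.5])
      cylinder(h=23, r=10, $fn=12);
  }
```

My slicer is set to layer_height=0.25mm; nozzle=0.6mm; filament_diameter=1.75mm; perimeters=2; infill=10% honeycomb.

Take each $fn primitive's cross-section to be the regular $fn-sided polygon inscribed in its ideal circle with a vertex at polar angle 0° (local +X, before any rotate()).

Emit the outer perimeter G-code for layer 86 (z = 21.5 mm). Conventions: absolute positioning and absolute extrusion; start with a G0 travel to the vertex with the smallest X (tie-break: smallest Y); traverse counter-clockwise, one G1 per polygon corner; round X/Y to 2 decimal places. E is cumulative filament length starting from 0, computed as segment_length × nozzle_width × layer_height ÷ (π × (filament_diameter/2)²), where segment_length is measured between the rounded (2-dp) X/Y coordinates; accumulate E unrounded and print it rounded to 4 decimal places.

At z = 21.5 mm: the cube is absent (z outside [0, 16]); the cube at (15.5, 4) is absent (z outside [5, 17.5]); the cube at (-4, -2) does not reach this height (z outside [9.5, 17.5]); the cube at (7, 11.5) (footprint 28×15) is included at this height; Taking the union: only the 28×15 cube at (7, 11.5) is present, so the union is just that shape — 1 connected region; the r=10 cylinder at (4.5, 9.5) gives a regular 12-gon of circumradius 10 (constant along its height); After the difference (first − rest): starting from that combined region, the r=10 cylinder at (4.5, 9.5) partially overlaps it — only the 36.37 mm² overlap (of its 300.00 mm²) is removed, clipping the outline — 1 connected region; (rotated 85° about Z; rotation is an isometry so areas/perimeters/island counts are preserved). The outline is a single polygon with 7 vertices. Extrusion per mm of travel: 0.6 × 0.25 / (π × 0.875²) = 0.062363. Accumulating E over each segment gives final E = 5.1502.

G0 X-25.79 Y9.28 Z21.50
G1 X-18.15 Y8.61 E0.4783
G1 X-17.26 Y11.05 E0.6403
G1 X-13.30 Y14.37 E0.9625
G1 X-10.24 Y14.91 E1.1563
G1 X-8.41 Y35.87 E2.4684
G1 X-23.35 Y37.18 E3.4037
G1 X-25.79 Y9.28 E5.1502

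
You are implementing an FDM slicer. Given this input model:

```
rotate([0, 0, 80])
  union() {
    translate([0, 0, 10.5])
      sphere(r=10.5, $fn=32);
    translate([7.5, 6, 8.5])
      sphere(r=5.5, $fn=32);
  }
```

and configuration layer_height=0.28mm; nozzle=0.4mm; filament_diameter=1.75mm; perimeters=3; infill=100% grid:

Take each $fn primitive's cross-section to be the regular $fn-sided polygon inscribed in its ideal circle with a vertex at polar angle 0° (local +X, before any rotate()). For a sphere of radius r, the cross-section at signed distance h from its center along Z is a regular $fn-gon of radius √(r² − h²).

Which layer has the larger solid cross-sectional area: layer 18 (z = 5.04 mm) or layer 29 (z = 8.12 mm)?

layer 29 (z = 8.12 mm)

Layer 18 (z = 5.04): the r=10.5 sphere contributes a regular 32-gon of circumradius √(10.5²−5.46²) = 8.969 (area = (32/2)·8.969²·sin(360°/32) = 251.08 mm²); the r=5.5 sphere at (7.5, 6) slices to a regular 32-gon of circumradius 4.275 (√(r²−h²) with h=3.46 from center) (area = (32/2)·4.275²·sin(360°/32) = 57.06 mm²); Merging all regions: the regions partially overlap — summed areas 308.14 mm² minus the doubly-counted overlap 20.23 mm² gives 287.91 mm² — area = 287.91 mm²; (whole slice rotated 80° about Z — lengths, areas and connectivity unchanged). So its area = 287.91 mm². Layer 29 (z = 8.12): the r=10.5 sphere slices to a regular 32-gon of circumradius 10.227 (√(r²−h²) with h=2.38 from center) (area = (32/2)·10.227²·sin(360°/32) = 326.46 mm²); the r=5.5 sphere at (7.5, 6) contributes a regular 32-gon of circumradius √(5.5²−0.38²) = 5.487 (area = (32/2)·5.487²·sin(360°/32) = 93.97 mm²); Merging all regions: the regions partially overlap — summed areas 420.43 mm² minus the doubly-counted overlap 47.89 mm² gives 372.54 mm² — area = 372.54 mm²; (rotated 80° about Z; rotation is an isometry so areas/perimeters/island counts are preserved). So its area = 372.54 mm². Layer 29 is larger (372.54 vs 287.91 mm²).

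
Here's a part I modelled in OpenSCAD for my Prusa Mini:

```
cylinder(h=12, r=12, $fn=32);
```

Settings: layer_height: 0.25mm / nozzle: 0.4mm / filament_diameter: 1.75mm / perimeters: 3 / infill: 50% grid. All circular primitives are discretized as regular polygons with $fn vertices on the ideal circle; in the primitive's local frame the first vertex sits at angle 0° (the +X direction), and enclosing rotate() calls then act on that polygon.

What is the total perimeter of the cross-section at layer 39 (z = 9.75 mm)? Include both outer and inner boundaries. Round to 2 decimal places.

At z = 9.75 mm: the r=12 cylinder gives a regular 32-gon of circumradius 12 (constant along its height) (perimeter = 2·32·12.000·sin(180°/32) = 75.28 mm). Overall, the cross-section is a single solid region. Total boundary length (outer) = 75.28 mm.

75.28 mm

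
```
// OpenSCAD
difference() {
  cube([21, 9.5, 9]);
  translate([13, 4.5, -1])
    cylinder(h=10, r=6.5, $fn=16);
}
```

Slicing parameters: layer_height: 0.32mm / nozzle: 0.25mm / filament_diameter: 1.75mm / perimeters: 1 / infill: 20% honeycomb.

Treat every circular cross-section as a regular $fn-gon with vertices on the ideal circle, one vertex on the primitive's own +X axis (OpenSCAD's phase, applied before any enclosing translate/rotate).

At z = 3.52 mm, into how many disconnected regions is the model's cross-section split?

2

At z = 3.52 mm: the 21×9.5 cube contributes its full rectangle; the r=6.5 cylinder at (13, 4.5) contributes a regular 16-gon of circumradius 6.5; Subtracting the remaining from the first: starting from the 21×9.5 cube, the r=6.5 cylinder at (13, 4.5) partially overlaps it — only the 109.50 mm² overlap (of its 129.35 mm²) is removed, clipping the outline — 2 connected regions. The result has 2 disconnected regions.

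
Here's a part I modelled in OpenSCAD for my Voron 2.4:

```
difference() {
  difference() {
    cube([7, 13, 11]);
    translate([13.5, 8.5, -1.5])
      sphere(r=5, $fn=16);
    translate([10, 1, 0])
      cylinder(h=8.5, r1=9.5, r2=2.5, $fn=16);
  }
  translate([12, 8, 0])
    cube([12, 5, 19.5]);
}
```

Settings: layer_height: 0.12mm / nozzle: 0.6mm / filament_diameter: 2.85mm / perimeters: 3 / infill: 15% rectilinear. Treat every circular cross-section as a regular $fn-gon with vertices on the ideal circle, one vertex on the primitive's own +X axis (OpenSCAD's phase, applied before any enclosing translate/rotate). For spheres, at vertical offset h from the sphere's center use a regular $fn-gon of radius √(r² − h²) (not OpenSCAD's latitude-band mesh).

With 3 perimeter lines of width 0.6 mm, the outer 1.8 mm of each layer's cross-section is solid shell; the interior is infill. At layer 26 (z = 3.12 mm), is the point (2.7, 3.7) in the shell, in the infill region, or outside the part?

At z = 3.12 mm: the 7×13 cube contributes its full rectangle; the r=5 sphere at (13.5, 8.5) slices to a regular 16-gon of circumradius 1.912 (√(r²−h²) with h=4.62 from center); the cone at (10, 1): at t=0.367 of its height the radius interpolates to r₁+(r₂−r₁)t = 6.931, giving a regular 16-gon of that circumradius; Subtracting the remaining from the first: starting from the 7×13 cube, the r=5 sphere at (13.5, 8.5) misses the remaining region (no effect); the cone at (10, 1) partially overlaps it — only the 20.73 mm² overlap (of its 147.05 mm²) is removed, clipping the outline — 1 connected region; the cube at (12, 8) is present — its section is the full 12×5 rectangle; Subtracting the remaining from the first: starting from that combined region, the 12×5 cube at (12, 8) misses the remaining region (no effect) — 1 connected region. Overall, the cross-section is a single solid region. The nearest boundary edge runs (3.60, 3.65)→(3.07, 1.00); distance from the point to it = 0.89 mm. The point is inside the cross-section, 0.89 mm from the nearest boundary — within the 1.8 mm shell band (3 × 0.6).

shell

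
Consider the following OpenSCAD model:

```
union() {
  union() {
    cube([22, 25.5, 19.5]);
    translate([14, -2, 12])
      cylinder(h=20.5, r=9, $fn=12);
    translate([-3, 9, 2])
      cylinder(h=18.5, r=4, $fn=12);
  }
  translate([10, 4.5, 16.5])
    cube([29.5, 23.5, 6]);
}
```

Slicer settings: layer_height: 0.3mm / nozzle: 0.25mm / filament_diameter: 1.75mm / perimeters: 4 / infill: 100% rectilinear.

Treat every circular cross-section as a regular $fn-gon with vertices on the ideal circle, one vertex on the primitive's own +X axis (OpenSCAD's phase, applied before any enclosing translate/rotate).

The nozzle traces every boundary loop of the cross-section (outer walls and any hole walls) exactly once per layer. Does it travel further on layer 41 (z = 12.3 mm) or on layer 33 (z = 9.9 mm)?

Layer 41 (z = 12.3): the 22×25.5 cube contributes its full rectangle (perimeter 95.00 mm); the r=9 cylinder at (14, -2) contributes a regular 12-gon of circumradius 9 (perimeter = 2·12·9.000·sin(180°/12) = 55.90 mm); the r=4 cylinder at (-3, 9) gives a regular 12-gon of circumradius 4 (constant along its height) (perimeter = 2·12·4.000·sin(180°/12) = 24.85 mm); Taking the union: the regions partially overlap (shared area 89.31 mm²), so the edge portions inside another operand are dropped and the merged outline is re-measured after clipping — boundary = 125.16 mm; the cube at (10, 4.5) is absent (z outside [16.5, 22.5]); Merging all regions: only the result so far is present, so the union is just that shape — boundary = 125.16 mm. So its perimeter = 125.16 mm. Layer 33 (z = 9.9): the cube is present — its section is the full 22×25.5 rectangle (perimeter 95.00 mm); the cylinder at (14, -2) is not intersected at this z (z outside [12, 32.5]); the r=4 cylinder at (-3, 9) contributes a regular 12-gon of circumradius 4 (perimeter = 2·12·4.000·sin(180°/12) = 24.85 mm); Taking the union: the regions partially overlap (shared area 3.14 mm²), so the edge portions inside another operand are dropped and the merged outline is re-measured after clipping — boundary = 109.46 mm; the cube at (10, 4.5) is not intersected at this z (z outside [16.5, 22.5]); Merging all regions: only that combined region is present, so the union is just that shape — boundary = 109.46 mm. So its perimeter = 109.46 mm. Layer 41 is larger (125.16 vs 109.46 mm).

layer 41 (z = 12.3 mm)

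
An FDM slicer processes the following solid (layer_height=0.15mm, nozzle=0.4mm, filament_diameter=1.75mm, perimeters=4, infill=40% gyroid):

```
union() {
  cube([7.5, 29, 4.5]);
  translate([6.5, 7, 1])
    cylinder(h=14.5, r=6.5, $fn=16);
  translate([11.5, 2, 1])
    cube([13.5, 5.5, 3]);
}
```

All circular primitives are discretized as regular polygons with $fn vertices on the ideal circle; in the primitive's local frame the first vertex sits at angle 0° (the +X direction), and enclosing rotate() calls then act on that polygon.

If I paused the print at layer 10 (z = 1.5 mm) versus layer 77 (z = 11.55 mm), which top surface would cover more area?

Layer 10 (z = 1.5): the 7.5×29 cube contributes its full rectangle (area 217.50 mm²); the r=6.5 cylinder at (6.5, 7) gives a regular 16-gon of circumradius 6.5 (constant along its height) (area = (16/2)·6.500²·sin(360°/16) = 129.35 mm²); the 13.5×5.5 cube at (11.5, 2) contributes its full rectangle (area 74.25 mm²); Combining (union): the regions partially overlap — summed areas 421.10 mm² minus the doubly-counted overlap 82.07 mm² gives 339.03 mm² — area = 339.03 mm². So its area = 339.03 mm². Layer 77 (z = 11.55): the cube is absent (z outside [0, 4.5]); the r=6.5 cylinder at (6.5, 7) contributes a regular 16-gon of circumradius 6.5 (area = (16/2)·6.500²·sin(360°/16) = 129.35 mm²); the cube at (11.5, 2) is absent (z outside [1, 4]); Combining (union): only the r=6.5 cylinder at (6.5, 7) is present, so the union is just that shape — area = 129.35 mm². So its area = 129.35 mm². Layer 10 is larger (339.03 vs 129.35 mm²).

layer 10 (z = 1.5 mm)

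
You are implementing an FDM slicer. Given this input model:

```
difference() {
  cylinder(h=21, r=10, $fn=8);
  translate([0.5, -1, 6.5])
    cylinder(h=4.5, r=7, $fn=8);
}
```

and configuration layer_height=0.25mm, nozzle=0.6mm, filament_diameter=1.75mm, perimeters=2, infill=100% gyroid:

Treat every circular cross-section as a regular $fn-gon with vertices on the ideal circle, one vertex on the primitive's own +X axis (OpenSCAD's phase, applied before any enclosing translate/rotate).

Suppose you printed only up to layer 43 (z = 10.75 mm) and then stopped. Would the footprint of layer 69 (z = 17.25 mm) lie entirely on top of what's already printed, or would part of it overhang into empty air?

part overhangs

Compare the two slices. At z = 10.75: the r=10 cylinder contributes a regular 8-gon of circumradius 10 (area = (8/2)·10.000²·sin(360°/8) = 282.84 mm²); the cylinder at (0.5, -1): section is a regular 8-gon, circumradius r=7 (area = (8/2)·7.000²·sin(360°/8) = 138.59 mm²); After the difference (first − rest): starting from the r=10 cylinder (282.84 mm²), the r=7 cylinder at (0.5, -1) lies wholly inside it (removes its full 138.59 mm² and its 42.86 mm outline becomes a hole wall) — area = 144.25 mm². At z = 17.25: the r=10 cylinder gives a regular 8-gon of circumradius 10 (constant along its height) (area = (8/2)·10.000²·sin(360°/8) = 282.84 mm²); the cylinder at (0.5, -1) is not intersected at this z (z outside [6.5, 11]); Subtracting the remaining from the first: none of the subtracted shapes is present at this height, so the r=10 cylinder is unchanged — area = 282.84 mm². Checking containment: at z = 17.25 the cross-section extends beyond the z = 10.75 cross-section by about 138.59 mm².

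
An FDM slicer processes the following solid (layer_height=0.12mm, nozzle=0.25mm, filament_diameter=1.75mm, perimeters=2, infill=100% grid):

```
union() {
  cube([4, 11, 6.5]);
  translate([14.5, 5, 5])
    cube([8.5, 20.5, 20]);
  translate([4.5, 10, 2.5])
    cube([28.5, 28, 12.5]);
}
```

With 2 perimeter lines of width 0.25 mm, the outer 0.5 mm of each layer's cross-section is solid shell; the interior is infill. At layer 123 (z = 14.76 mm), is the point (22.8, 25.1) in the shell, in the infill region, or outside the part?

At z = 14.76 mm: the cube is not intersected at this z (z outside [0, 6.5]); the cube at (14.5, 5) is present — its section is the full 8.5×20.5 rectangle; the cube at (4.5, 10) (footprint 28.5×28) is included at this height; Merging all regions: the regions partially overlap (shared area 131.75 mm²), so overlapping operands fuse into one piece — 1 connected region. Overall, the cross-section is a single solid region. The nearest boundary edge runs (33.00, 38.00)→(33.00, 10.00); distance from the point to it = 10.20 mm. The point is inside the cross-section and 10.20 mm from the nearest boundary — more than the 0.5 mm shell width (2 × 0.25), so it's in the infill interior.

infill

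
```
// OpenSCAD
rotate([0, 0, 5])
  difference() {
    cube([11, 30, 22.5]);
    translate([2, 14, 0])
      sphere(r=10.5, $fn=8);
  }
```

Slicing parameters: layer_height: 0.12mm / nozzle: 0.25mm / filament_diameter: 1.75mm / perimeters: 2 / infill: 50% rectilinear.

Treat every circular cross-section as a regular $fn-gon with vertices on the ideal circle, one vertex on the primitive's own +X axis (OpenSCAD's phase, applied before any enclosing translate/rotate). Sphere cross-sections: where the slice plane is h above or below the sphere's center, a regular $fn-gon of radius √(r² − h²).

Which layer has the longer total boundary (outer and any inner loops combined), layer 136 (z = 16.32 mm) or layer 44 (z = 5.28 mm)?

layer 44 (z = 5.28 mm)

Layer 136 (z = 16.32): the 11×30 cube contributes its full rectangle (perimeter 82.00 mm); the sphere at (2, 14) does not reach this height (|z−center|=16.320 > r=10.5); After the difference (first − rest): none of the subtracted shapes is present at this height, so the 11×30 cube is unchanged — boundary = 82.00 mm; (rotated 5° about Z; rotation is an isometry so areas/perimeters/island counts are preserved). So its perimeter = 82.00 mm. Layer 44 (z = 5.28): the cube is present — its section is the full 11×30 rectangle (perimeter 82.00 mm); the r=10.5 sphere at (2, 14) contributes a regular 8-gon of circumradius √(10.5²−5.28²) = 9.076 (perimeter = 2·8·9.076·sin(180°/8) = 55.57 mm); Subtracting the remaining from the first: starting from the 11×30 cube, the r=10.5 sphere at (2, 14) partially overlaps it — only the 151.12 mm² overlap (of its 232.98 mm²) is removed, clipping the outline — boundary = 96.86 mm; (whole slice rotated 5° about Z — lengths, areas and connectivity unchanged). So its perimeter = 96.86 mm. Layer 44 is larger (96.86 vs 82.00 mm).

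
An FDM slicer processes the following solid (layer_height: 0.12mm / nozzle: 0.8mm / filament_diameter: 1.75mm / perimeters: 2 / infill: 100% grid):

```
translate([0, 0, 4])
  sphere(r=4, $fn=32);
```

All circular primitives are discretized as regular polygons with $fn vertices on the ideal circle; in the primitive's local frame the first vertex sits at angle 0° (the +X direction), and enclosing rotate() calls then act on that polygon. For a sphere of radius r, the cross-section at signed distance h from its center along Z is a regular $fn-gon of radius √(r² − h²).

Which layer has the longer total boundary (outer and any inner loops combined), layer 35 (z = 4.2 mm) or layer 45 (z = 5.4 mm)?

layer 35 (z = 4.2 mm)

Layer 35 (z = 4.2): the sphere: section is a regular 32-gon, circumradius = √(r²−h²) = √(4²−0.2²) = 3.995 (perimeter = 2·32·3.995·sin(180°/32) = 25.06 mm). So its perimeter = 25.06 mm. Layer 45 (z = 5.4): the sphere: section is a regular 32-gon, circumradius = √(r²−h²) = √(4²−1.4²) = 3.747 (perimeter = 2·32·3.747·sin(180°/32) = 23.51 mm). So its perimeter = 23.51 mm. Layer 35 is larger (25.06 vs 23.51 mm).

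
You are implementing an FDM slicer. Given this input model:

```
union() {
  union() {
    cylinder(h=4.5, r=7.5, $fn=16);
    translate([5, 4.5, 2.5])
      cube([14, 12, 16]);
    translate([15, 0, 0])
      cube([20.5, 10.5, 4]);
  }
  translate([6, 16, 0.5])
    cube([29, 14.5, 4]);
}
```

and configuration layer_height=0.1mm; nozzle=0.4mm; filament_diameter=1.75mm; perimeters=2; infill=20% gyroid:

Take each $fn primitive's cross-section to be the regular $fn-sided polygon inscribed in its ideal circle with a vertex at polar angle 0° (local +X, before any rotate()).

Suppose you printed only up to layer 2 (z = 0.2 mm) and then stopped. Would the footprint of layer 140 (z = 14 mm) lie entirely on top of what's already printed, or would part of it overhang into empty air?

Compare the two slices. At z = 0.2: the cylinder: section is a regular 16-gon, circumradius r=7.5 (area = (16/2)·7.500²·sin(360°/16) = 172.21 mm²); the cube at (5, 4.5) does not reach this height (z outside [2.5, 18.5]); the cube at (15, 0) (footprint 20.5×10.5) is included at this height (area 215.25 mm²); Taking the union: the 2 present regions are separate (no shared area or edge), so areas and boundary lengths simply add and each stays a separate island — area = 387.46 mm²; the cube at (6, 16) does not reach this height (z outside [0.5, 4.5]); Merging all regions: only the result so far is present, so the union is just that shape — area = 387.46 mm². At z = 14: the cylinder is absent (z outside [0, 4.5]); the cube at (5, 4.5) (footprint 14×12) is included at this height (area 168.00 mm²); the cube at (15, 0) does not reach this height (z outside [0, 4]); Combining (union): only the 14×12 cube at (5, 4.5) is present, so the union is just that shape — area = 168.00 mm²; the cube at (6, 16) is absent (z outside [0.5, 4.5]); Combining (union): only that combined region is present, so the union is just that shape — area = 168.00 mm². Checking containment: at z = 14 the cross-section extends beyond the z = 0.2 cross-section by about 143.51 mm².

part overhangs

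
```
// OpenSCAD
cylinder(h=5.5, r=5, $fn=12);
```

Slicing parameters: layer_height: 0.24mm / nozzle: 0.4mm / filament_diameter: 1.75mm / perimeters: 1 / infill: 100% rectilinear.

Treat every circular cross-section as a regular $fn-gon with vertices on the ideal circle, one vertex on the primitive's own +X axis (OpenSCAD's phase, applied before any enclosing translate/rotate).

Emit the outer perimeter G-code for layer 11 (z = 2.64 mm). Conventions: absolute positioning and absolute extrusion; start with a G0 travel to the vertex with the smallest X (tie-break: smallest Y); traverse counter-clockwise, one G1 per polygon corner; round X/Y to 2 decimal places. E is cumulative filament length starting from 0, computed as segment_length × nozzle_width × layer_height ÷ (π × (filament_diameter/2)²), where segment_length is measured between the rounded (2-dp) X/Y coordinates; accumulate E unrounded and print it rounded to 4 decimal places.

At z = 2.64 mm: the cylinder: section is a regular 12-gon, circumradius r=5. The outline is a single polygon with 12 vertices. Extrusion per mm of travel: 0.4 × 0.24 / (π × 0.875²) = 0.039912. Accumulating E over each segment gives final E = 1.2396.

G0 X-5.00 Y0.00 Z2.64
G1 X-4.33 Y-2.50 E0.1033
G1 X-2.50 Y-4.33 E0.2066
G1 X0.00 Y-5.00 E0.3099
G1 X2.50 Y-4.33 E0.4132
G1 X4.33 Y-2.50 E0.5165
G1 X5.00 Y0.00 E0.6198
G1 X4.33 Y2.50 E0.7231
G1 X2.50 Y4.33 E0.8264
G1 X0.00 Y5.00 E0.9297
G1 X-2.50 Y4.33 E1.0330
G1 X-4.33 Y2.50 E1.1363
G1 X-5.00 Y0.00 E1.2396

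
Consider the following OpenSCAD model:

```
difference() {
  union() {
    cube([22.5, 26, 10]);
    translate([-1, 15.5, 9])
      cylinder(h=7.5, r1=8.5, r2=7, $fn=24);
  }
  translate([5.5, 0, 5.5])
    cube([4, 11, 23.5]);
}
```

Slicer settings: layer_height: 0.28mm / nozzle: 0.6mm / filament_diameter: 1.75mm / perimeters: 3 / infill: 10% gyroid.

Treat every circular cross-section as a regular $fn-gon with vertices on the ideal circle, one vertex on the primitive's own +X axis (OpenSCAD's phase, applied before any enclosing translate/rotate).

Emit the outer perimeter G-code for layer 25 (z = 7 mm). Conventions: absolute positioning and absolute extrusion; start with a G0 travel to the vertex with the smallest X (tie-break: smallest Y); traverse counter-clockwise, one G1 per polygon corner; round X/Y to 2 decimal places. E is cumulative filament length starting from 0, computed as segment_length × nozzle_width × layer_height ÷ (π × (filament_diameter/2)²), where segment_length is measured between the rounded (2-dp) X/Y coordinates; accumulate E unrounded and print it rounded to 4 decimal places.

At z = 7 mm: the cube is present — its section is the full 22.5×26 rectangle; the cone at (-1, 15.5) does not reach this height (z outside [9, 16.5]); Taking the union: only the 22.5×26 cube is present, so the union is just that shape — 1 connected region; the cube at (5.5, 0) (footprint 4×11) is included at this height; Taking the first minus the rest: starting from that combined region, the 4×11 cube at (5.5, 0) lies inside it touching the edge (removes its full 44.00 mm²) — 1 connected region. The outline is a single polygon with 8 vertices. Extrusion per mm of travel: 0.6 × 0.28 / (π × 0.875²) = 0.069846. Accumulating E over each segment gives final E = 8.3117.

G0 X0.00 Y0.00 Z7.00
G1 X5.50 Y0.00 E0.3842
G1 X5.50 Y11.00 E1.1525
G1 X9.50 Y11.00 E1.4318
G1 X9.50 Y0.00 E2.2002
G1 X22.50 Y0.00 E3.1082
G1 X22.50 Y26.00 E4.9242
G1 X0.00 Y26.00 E6.4957
G1 X0.00 Y0.00 E8.3117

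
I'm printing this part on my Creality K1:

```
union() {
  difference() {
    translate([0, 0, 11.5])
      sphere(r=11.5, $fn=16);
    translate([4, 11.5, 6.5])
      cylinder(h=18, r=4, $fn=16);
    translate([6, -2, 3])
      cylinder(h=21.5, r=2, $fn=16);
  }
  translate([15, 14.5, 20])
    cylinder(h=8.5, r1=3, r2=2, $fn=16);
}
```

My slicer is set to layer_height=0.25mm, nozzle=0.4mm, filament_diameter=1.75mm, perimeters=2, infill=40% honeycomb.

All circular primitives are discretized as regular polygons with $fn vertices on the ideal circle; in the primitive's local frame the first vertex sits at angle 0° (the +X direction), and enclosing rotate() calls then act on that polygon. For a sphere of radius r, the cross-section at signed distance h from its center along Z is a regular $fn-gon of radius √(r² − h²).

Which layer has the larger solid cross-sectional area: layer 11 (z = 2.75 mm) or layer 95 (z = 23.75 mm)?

layer 11 (z = 2.75 mm)

Layer 11 (z = 2.75): the r=11.5 sphere contributes a regular 16-gon of circumradius √(11.5²−8.75²) = 7.462 (area = (16/2)·7.462²·sin(360°/16) = 170.49 mm²); the cylinder at (4, 11.5) does not reach this height (z outside [6.5, 24.5]); the cylinder at (6, -2) is not intersected at this z (z outside [3, 24.5]); After the difference (first − rest): none of the subtracted shapes is present at this height, so the r=11.5 sphere is unchanged — area = 170.49 mm²; the cone at (15, 14.5) is not intersected at this z (z outside [20, 28.5]); Merging all regions: only that combined region is present, so the union is just that shape — area = 170.49 mm². So its area = 170.49 mm². Layer 95 (z = 23.75): the sphere is absent (|z−center|=12.250 > r=11.5); the cylinder at (4, 11.5): section is a regular 16-gon, circumradius r=4 (area = (16/2)·4.000²·sin(360°/16) = 48.98 mm²); the r=2 cylinder at (6, -2) gives a regular 16-gon of circumradius 2 (constant along its height) (area = (16/2)·2.000²·sin(360°/16) = 12.25 mm²); Subtracting the remaining from the first: the first operand is absent here, so nothing remains; the cone at (15, 14.5) (r1=3→r2=2) has section circumradius 2.559 here — a regular 16-gon (area = (16/2)·2.559²·sin(360°/16) = 20.05 mm²); Merging all regions: only the cone at (15, 14.5) is present, so the union is just that shape — area = 20.05 mm². So its area = 20.05 mm². Layer 11 is larger (170.49 vs 20.05 mm²).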